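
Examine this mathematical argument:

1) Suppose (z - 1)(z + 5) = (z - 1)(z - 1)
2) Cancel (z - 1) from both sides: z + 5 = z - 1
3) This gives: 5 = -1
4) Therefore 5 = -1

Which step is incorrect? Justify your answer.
Step 2: Cancel (z - 1) from both sides: z + 5 = z - 1

Step 2 cancels (z - 1) from both sides. This is only valid if (z - 1) ≠ 0, i.e., z ≠ 1. When z = 1, both sides equal zero regardless of the other factors. The correct approach requires considering z = 1 as a separate case.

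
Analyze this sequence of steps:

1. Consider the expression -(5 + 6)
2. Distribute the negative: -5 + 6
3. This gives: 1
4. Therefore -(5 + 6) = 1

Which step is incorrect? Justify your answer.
Step 2: Distribute the negative: -5 + 6

Step 2 incorrectly distributes the negative sign. The correct distribution is -(5 + 6) = -5 - 6 = -11. The negative must be applied to both terms, not just the first. The error treats -(5 + 6) as -5 + 6, which equals 1 instead of -11.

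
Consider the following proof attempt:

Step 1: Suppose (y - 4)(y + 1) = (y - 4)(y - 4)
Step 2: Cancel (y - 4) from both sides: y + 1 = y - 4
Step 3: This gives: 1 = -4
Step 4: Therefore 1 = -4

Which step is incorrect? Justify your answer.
Step 2: Cancel (y - 4) from both sides: y + 1 = y - 4

Step 2 cancels (y - 4) from both sides. This is only valid if (y - 4) ≠ 0, i.e., y ≠ 4. When y = 4, both sides equal zero regardless of the other factors. The correct approach requires considering y = 4 as a separate case.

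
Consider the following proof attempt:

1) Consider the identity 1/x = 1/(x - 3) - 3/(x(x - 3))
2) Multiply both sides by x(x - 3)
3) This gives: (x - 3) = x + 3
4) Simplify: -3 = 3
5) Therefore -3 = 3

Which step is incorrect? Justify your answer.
Step 3: This gives: (x - 3) = x + 3

Step 3 makes a sign error when clearing denominators. Multiplying -3/(x(x - 3)) by x(x - 3) gives -3, not +3. The correct result is (x - 3) = x - 3, which is trivially true, not (x - 3) = x + 3. (Step 1 is a valid identity: 1/(x - 3) - 3/(x(x - 3)) = (x - 3)/(x(x - 3)) = 1/x.)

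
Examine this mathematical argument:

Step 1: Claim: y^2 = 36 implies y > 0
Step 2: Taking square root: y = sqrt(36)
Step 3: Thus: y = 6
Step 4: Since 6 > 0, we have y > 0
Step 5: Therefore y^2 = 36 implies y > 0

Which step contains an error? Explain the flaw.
Step 2: Taking square root: y = sqrt(36)

Step 2 takes the square root and assumes the positive root only. The equation y^2 = 36 actually has two solutions: y = 6 and y = -6. The proof silently assumes y > 0 without justification, then uses this assumption to conclude y > 0, which is circular. The counterexample y = -6 shows the claim is false.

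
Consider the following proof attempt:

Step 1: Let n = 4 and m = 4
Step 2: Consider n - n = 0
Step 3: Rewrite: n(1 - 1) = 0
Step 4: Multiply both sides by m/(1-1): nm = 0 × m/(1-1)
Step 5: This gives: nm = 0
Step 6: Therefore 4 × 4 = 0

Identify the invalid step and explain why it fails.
Step 4: Multiply both sides by m/(1-1): nm = 0 × m/(1-1)

Step 4 multiplies both sides by m/(1-1). However, 1-1 = 0, so this is multiplication by m/0, which is undefined. We cannot multiply by an undefined expression.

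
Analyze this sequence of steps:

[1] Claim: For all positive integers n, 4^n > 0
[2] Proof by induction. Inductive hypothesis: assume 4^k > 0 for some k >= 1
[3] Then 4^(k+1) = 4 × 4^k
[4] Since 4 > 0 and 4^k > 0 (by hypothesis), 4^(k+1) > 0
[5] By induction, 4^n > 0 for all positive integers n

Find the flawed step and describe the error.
Step 5: By induction, 4^n > 0 for all positive integers n

Step 5 concludes the proof by induction, but no base case was ever established. A valid induction proof requires: (1) a base case proving 4^1 > 0, and (2) an inductive step showing IF 4^k > 0 THEN 4^(k+1) > 0. Steps 2-4 correctly establish the inductive step, but without the base case the conclusion in step 5 does not follow.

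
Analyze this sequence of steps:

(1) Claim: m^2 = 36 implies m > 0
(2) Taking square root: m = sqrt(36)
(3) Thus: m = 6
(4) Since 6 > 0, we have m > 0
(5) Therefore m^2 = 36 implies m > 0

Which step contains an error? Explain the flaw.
Step 2: Taking square root: m = sqrt(36)

Step 2 takes the square root and assumes the positive root only. The equation m^2 = 36 actually has two solutions: m = 6 and m = -6. The proof silently assumes m > 0 without justification, then uses this assumption to conclude m > 0, which is circular. The counterexample m = -6 shows the claim is false.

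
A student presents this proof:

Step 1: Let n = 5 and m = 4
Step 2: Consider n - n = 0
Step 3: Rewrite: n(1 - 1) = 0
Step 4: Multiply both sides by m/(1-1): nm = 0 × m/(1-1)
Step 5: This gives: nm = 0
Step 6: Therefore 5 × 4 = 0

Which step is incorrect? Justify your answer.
Step 4: Multiply both sides by m/(1-1): nm = 0 × m/(1-1)

Step 4 multiplies both sides by m/(1-1). However, 1-1 = 0, so this is multiplication by m/0, which is undefined. We cannot multiply by an undefined expression.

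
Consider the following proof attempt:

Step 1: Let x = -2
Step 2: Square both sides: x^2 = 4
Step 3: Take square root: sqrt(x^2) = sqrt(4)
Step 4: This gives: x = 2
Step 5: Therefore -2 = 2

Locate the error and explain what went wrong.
Step 4: This gives: x = 2

Step 4 incorrectly states that sqrt(x^2) = x. The correct identity is sqrt(x^2) = |x|. Since x = -2 < 0, we have sqrt(x^2) = |-2| = 2, not x = -2.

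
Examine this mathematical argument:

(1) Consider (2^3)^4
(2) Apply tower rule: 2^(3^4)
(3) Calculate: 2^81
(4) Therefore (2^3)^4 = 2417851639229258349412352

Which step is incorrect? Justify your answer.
Step 2: Apply tower rule: 2^(3^4)

Step 2 incorrectly states that (a^b)^c = a^(b^c). The correct rule is (a^b)^c = a^(b×c). The actual value is (2^3)^4 = 2^12 = 4096, not 2^81 = 2417851639229258349412352.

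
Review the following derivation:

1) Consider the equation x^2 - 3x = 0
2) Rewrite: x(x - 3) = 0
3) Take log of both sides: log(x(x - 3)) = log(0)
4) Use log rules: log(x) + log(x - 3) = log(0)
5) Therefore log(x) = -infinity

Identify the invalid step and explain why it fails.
Step 3: Take log of both sides: log(x(x - 3)) = log(0)

Step 3 takes the logarithm of both sides, resulting in log(0) on the right side. The logarithm is only defined for positive numbers; log(0) is undefined (approaches negative infinity). This operation is invalid.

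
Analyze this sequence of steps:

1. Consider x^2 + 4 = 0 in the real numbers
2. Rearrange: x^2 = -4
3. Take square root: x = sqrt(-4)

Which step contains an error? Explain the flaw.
Step 3: Take square root: x = sqrt(-4)

Step 3 takes the square root of -4, which is negative. In the real number system, the square root of a negative number is undefined. The equation x^2 + 4 = 0 has no real solutions. Square roots of negative numbers only exist in the complex numbers.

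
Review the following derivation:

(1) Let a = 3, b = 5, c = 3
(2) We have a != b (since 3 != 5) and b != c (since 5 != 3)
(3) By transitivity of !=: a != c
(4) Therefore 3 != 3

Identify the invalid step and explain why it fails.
Step 3: By transitivity of !=: a != c

Step 3 incorrectly applies transitivity to the '!=' relation. Transitivity states: if a R b and b R c, then a R c. However, '!=' is not transitive. Counterexample: 3 != 5 and 5 != 3, but 3 = 3 (both equal 3). Transitivity holds for relations like <, <=, =, but not for !=.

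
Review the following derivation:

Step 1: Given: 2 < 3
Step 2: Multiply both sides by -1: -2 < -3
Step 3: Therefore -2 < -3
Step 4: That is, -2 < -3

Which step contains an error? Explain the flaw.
Step 2: Multiply both sides by -1: -2 < -3

Step 2 multiplies both sides by -1 but fails to reverse the inequality sign. When multiplying (or dividing) an inequality by a negative number, the direction must be reversed. Since 2 < 3, we should get -2 > -3, i.e., -2 > -3.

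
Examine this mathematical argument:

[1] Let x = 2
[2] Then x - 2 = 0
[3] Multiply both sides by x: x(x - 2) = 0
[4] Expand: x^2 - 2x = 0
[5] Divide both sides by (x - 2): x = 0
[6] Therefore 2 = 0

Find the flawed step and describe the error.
Step 5: Divide both sides by (x - 2): x = 0

Step 5 divides both sides by (x - 2). However, since x = 2, we have (x - 2) = 0. Division by zero is undefined, making this step invalid.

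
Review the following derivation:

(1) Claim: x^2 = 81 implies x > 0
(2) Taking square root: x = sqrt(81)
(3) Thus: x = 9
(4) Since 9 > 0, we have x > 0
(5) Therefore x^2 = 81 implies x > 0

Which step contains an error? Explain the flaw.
Step 2: Taking square root: x = sqrt(81)

Step 2 takes the square root and assumes the positive root only. The equation x^2 = 81 actually has two solutions: x = 9 and x = -9. The proof silently assumes x > 0 without justification, then uses this assumption to conclude x > 0, which is circular. The counterexample x = -9 shows the claim is false.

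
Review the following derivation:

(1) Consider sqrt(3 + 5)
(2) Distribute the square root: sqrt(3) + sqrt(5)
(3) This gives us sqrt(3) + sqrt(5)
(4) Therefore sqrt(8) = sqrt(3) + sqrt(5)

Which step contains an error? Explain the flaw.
Step 2: Distribute the square root: sqrt(3) + sqrt(5)

Step 2 incorrectly 'distributes' the square root over addition. The square root function does not distribute: sqrt(a + b) ≠ sqrt(a) + sqrt(b). In fact, sqrt(3 + 5) = sqrt(8) ≈ 2.8284, while sqrt(3) + sqrt(5) ≈ 3.9681.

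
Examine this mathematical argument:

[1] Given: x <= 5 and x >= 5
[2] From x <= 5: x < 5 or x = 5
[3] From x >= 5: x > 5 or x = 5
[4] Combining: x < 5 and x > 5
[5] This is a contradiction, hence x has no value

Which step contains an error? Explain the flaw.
Step 4: Combining: x < 5 and x > 5

Step 4 incorrectly combines the conditions. From x <= 5 and x >= 5, the intersection is x = 5. The error treats the 'or' cases as 'and' requirements. The correct conclusion is that x = 5 is the unique solution, not that no solution exists.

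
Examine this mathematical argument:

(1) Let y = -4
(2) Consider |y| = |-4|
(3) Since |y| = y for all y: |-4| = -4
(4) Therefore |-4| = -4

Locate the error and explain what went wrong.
Step 3: Since |y| = y for all y: |-4| = -4

Step 3 incorrectly states that |y| = y for all y. The correct definition is |y| = y when y >= 0, and |y| = -y when y < 0. Since -4 < 0, we have |-4| = -(-4) = 4, not -4.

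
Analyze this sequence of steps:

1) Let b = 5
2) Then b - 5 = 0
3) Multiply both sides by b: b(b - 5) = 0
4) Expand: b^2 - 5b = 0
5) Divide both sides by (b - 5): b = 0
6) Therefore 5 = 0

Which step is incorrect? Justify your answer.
Step 5: Divide both sides by (b - 5): b = 0

Step 5 divides both sides by (b - 5). However, since b = 5, we have (b - 5) = 0. Division by zero is undefined, making this step invalid.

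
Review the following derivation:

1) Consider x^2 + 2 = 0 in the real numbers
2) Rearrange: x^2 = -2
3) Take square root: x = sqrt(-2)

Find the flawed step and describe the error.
Step 3: Take square root: x = sqrt(-2)

Step 3 takes the square root of -2, which is negative. In the real number system, the square root of a negative number is undefined. The equation x^2 + 2 = 0 has no real solutions. Square roots of negative numbers only exist in the complex numbers.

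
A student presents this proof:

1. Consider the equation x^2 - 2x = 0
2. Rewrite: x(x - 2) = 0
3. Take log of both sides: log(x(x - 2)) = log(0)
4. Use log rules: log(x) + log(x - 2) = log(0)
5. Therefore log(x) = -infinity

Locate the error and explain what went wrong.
Step 3: Take log of both sides: log(x(x - 2)) = log(0)

Step 3 takes the logarithm of both sides, resulting in log(0) on the right side. The logarithm is only defined for positive numbers; log(0) is undefined (approaches negative infinity). This operation is invalid.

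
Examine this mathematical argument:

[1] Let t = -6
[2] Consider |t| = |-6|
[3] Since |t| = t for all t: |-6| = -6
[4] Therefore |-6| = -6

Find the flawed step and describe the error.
Step 3: Since |t| = t for all t: |-6| = -6

Step 3 incorrectly states that |t| = t for all t. The correct definition is |t| = t when t >= 0, and |t| = -t when t < 0. Since -6 < 0, we have |-6| = -(-6) = 6, not -6.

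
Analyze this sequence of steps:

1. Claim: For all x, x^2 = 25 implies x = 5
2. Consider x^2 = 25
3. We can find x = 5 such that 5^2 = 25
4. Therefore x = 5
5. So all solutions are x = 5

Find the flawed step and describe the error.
Step 4: Therefore x = 5

Step 4 incorrectly concludes that x = 5 is the only solution. The proof shows that x = 5 is A solution (existence), but does not show it is the ONLY solution (uniqueness). In fact, x = -5 is also a solution since (-5)^2 = 25. Finding one solution doesn't prove there are no others.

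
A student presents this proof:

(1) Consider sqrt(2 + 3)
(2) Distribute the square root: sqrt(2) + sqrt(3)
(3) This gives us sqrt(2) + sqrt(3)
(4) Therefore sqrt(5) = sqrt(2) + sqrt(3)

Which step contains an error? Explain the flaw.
Step 2: Distribute the square root: sqrt(2) + sqrt(3)

Step 2 incorrectly 'distributes' the square root over addition. The square root function does not distribute: sqrt(a + b) ≠ sqrt(a) + sqrt(b). In fact, sqrt(2 + 3) = sqrt(5) ≈ 2.2361, while sqrt(2) + sqrt(3) ≈ 3.1463.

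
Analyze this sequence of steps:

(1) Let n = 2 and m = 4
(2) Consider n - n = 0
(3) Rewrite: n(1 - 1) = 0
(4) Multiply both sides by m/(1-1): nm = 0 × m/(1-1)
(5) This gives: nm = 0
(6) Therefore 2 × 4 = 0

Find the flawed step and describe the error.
Step 4: Multiply both sides by m/(1-1): nm = 0 × m/(1-1)

Step 4 multiplies both sides by m/(1-1). However, 1-1 = 0, so this is multiplication by m/0, which is undefined. We cannot multiply by an undefined expression.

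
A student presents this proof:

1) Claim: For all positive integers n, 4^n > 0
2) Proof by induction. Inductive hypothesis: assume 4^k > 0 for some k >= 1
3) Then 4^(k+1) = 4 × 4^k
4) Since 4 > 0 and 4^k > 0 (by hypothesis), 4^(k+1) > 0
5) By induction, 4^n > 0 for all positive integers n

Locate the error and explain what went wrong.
Step 5: By induction, 4^n > 0 for all positive integers n

Step 5 concludes the proof by induction, but no base case was ever established. A valid induction proof requires: (1) a base case proving 4^1 > 0, and (2) an inductive step showing IF 4^k > 0 THEN 4^(k+1) > 0. Steps 2-4 correctly establish the inductive step, but without the base case the conclusion in step 5 does not follow.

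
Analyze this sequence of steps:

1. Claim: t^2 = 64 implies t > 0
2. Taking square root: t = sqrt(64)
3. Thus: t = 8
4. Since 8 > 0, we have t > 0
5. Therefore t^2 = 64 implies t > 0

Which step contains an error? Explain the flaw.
Step 2: Taking square root: t = sqrt(64)

Step 2 takes the square root and assumes the positive root only. The equation t^2 = 64 actually has two solutions: t = 8 and t = -8. The proof silently assumes t > 0 without justification, then uses this assumption to conclude t > 0, which is circular. The counterexample t = -8 shows the claim is false.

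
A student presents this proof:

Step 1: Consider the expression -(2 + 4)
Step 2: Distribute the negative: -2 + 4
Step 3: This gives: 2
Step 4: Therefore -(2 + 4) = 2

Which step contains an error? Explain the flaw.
Step 2: Distribute the negative: -2 + 4

Step 2 incorrectly distributes the negative sign. The correct distribution is -(2 + 4) = -2 - 4 = -6. The negative must be applied to both terms, not just the first. The error treats -(2 + 4) as -2 + 4, which equals 2 instead of -6.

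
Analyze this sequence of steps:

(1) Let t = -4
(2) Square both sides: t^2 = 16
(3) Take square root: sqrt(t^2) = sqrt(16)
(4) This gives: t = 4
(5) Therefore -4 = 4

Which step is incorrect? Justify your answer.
Step 4: This gives: t = 4

Step 4 incorrectly states that sqrt(t^2) = t. The correct identity is sqrt(t^2) = |t|. Since t = -4 < 0, we have sqrt(t^2) = |-4| = 4, not t = -4.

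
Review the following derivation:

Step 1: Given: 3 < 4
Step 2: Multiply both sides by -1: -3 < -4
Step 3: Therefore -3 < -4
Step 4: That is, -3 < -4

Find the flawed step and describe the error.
Step 2: Multiply both sides by -1: -3 < -4

Step 2 multiplies both sides by -1 but fails to reverse the inequality sign. When multiplying (or dividing) an inequality by a negative number, the direction must be reversed. Since 3 < 4, we should get -3 > -4, i.e., -3 > -4.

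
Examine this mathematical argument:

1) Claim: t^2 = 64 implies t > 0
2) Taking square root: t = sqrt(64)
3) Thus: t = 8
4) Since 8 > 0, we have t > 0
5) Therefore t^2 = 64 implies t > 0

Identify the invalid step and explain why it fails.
Step 2: Taking square root: t = sqrt(64)

Step 2 takes the square root and assumes the positive root only. The equation t^2 = 64 actually has two solutions: t = 8 and t = -8. The proof silently assumes t > 0 without justification, then uses this assumption to conclude t > 0, which is circular. The counterexample t = -8 shows the claim is false.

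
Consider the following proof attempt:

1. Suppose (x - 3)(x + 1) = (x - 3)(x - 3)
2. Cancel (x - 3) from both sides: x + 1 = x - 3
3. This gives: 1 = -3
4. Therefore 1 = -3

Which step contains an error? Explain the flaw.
Step 2: Cancel (x - 3) from both sides: x + 1 = x - 3

Step 2 cancels (x - 3) from both sides. This is only valid if (x - 3) ≠ 0, i.e., x ≠ 3. When x = 3, both sides equal zero regardless of the other factors. The correct approach requires considering x = 3 as a separate case.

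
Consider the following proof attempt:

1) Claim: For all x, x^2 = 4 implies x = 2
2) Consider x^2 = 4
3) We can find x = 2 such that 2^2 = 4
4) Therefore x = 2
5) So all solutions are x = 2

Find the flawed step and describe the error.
Step 4: Therefore x = 2

Step 4 incorrectly concludes that x = 2 is the only solution. The proof shows that x = 2 is A solution (existence), but does not show it is the ONLY solution (uniqueness). In fact, x = -2 is also a solution since (-2)^2 = 4. Finding one solution doesn't prove there are no others.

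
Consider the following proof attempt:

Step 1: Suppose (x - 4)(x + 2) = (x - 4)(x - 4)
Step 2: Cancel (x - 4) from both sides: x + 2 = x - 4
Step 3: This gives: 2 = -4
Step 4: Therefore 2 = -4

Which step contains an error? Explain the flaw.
Step 2: Cancel (x - 4) from both sides: x + 2 = x - 4

Step 2 cancels (x - 4) from both sides. This is only valid if (x - 4) ≠ 0, i.e., x ≠ 4. When x = 4, both sides equal zero regardless of the other factors. The correct approach requires considering x = 4 as a separate case.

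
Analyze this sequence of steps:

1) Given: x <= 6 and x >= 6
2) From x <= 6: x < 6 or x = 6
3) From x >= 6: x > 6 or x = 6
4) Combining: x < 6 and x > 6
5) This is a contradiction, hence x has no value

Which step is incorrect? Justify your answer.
Step 4: Combining: x < 6 and x > 6

Step 4 incorrectly combines the conditions. From x <= 6 and x >= 6, the intersection is x = 6. The error treats the 'or' cases as 'and' requirements. The correct conclusion is that x = 6 is the unique solution, not that no solution exists.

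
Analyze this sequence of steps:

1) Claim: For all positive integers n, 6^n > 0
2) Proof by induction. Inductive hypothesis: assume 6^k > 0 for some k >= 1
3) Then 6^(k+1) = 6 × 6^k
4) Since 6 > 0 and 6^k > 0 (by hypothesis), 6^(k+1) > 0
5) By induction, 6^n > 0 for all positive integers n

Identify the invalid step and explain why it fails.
Step 5: By induction, 6^n > 0 for all positive integers n

Step 5 concludes the proof by induction, but no base case was ever established. A valid induction proof requires: (1) a base case proving 6^1 > 0, and (2) an inductive step showing IF 6^k > 0 THEN 6^(k+1) > 0. Steps 2-4 correctly establish the inductive step, but without the base case the conclusion in step 5 does not follow.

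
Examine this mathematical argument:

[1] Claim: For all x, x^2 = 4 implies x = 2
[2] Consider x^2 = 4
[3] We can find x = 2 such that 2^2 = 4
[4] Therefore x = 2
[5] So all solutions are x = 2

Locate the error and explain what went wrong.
Step 4: Therefore x = 2

Step 4 incorrectly concludes that x = 2 is the only solution. The proof shows that x = 2 is A solution (existence), but does not show it is the ONLY solution (uniqueness). In fact, x = -2 is also a solution since (-2)^2 = 4. Finding one solution doesn't prove there are no others.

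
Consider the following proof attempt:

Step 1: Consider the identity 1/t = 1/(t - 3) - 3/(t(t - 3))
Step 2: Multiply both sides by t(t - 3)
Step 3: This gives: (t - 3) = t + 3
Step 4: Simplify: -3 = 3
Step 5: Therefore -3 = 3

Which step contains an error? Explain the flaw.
Step 3: This gives: (t - 3) = t + 3

Step 3 makes a sign error when clearing denominators. Multiplying -3/(t(t - 3)) by t(t - 3) gives -3, not +3. The correct result is (t - 3) = t - 3, which is trivially true, not (t - 3) = t + 3. (Step 1 is a valid identity: 1/(t - 3) - 3/(t(t - 3)) = (t - 3)/(t(t - 3)) = 1/t.)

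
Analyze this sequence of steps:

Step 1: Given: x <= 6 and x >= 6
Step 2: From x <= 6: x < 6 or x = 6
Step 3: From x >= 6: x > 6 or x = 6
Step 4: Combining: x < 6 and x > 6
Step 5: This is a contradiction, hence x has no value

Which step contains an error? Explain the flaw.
Step 4: Combining: x < 6 and x > 6

Step 4 incorrectly combines the conditions. From x <= 6 and x >= 6, the intersection is x = 6. The error treats the 'or' cases as 'and' requirements. The correct conclusion is that x = 6 is the unique solution, not that no solution exists.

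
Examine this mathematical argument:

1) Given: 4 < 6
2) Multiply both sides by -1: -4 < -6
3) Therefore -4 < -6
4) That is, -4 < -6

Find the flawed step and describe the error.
Step 2: Multiply both sides by -1: -4 < -6

Step 2 multiplies both sides by -1 but fails to reverse the inequality sign. When multiplying (or dividing) an inequality by a negative number, the direction must be reversed. Since 4 < 6, we should get -4 > -6, i.e., -4 > -6.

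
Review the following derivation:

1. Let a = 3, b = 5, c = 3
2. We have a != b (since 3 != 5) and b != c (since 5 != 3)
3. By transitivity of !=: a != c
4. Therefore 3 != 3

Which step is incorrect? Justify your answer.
Step 3: By transitivity of !=: a != c

Step 3 incorrectly applies transitivity to the '!=' relation. Transitivity states: if a R b and b R c, then a R c. However, '!=' is not transitive. Counterexample: 3 != 5 and 5 != 3, but 3 = 3 (both equal 3). Transitivity holds for relations like <, <=, =, but not for !=.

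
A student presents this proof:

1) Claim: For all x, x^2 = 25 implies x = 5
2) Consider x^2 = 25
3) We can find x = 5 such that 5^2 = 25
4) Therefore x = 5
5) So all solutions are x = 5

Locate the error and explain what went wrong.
Step 4: Therefore x = 5

Step 4 incorrectly concludes that x = 5 is the only solution. The proof shows that x = 5 is A solution (existence), but does not show it is the ONLY solution (uniqueness). In fact, x = -5 is also a solution since (-5)^2 = 25. Finding one solution doesn't prove there are no others.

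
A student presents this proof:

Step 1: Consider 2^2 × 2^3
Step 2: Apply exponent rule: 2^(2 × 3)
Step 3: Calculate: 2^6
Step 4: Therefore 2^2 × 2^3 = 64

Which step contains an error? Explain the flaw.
Step 2: Apply exponent rule: 2^(2 × 3)

Step 2 incorrectly states that a^b × a^c = a^(b×c). The correct rule is a^b × a^c = a^(b+c). The actual value is 2^2 × 2^3 = 2^5 = 32, not 2^6 = 64.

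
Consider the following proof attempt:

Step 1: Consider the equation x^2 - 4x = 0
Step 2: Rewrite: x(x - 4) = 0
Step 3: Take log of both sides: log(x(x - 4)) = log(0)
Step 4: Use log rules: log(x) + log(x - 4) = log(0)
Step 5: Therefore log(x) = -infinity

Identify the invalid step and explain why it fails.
Step 3: Take log of both sides: log(x(x - 4)) = log(0)

Step 3 takes the logarithm of both sides, resulting in log(0) on the right side. The logarithm is only defined for positive numbers; log(0) is undefined (approaches negative infinity). This operation is invalid.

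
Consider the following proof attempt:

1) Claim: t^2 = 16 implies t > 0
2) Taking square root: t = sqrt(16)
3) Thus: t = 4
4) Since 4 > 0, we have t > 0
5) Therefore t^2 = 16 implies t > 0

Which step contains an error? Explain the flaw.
Step 2: Taking square root: t = sqrt(16)

Step 2 takes the square root and assumes the positive root only. The equation t^2 = 16 actually has two solutions: t = 4 and t = -4. The proof silently assumes t > 0 without justification, then uses this assumption to conclude t > 0, which is circular. The counterexample t = -4 shows the claim is false.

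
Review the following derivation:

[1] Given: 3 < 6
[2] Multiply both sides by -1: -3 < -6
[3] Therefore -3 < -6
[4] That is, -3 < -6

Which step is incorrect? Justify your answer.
Step 2: Multiply both sides by -1: -3 < -6

Step 2 multiplies both sides by -1 but fails to reverse the inequality sign. When multiplying (or dividing) an inequality by a negative number, the direction must be reversed. Since 3 < 6, we should get -3 > -6, i.e., -3 > -6.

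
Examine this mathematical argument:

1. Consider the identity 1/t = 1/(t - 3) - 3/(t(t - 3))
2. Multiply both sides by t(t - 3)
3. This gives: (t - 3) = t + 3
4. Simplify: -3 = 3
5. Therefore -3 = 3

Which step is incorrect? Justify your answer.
Step 3: This gives: (t - 3) = t + 3

Step 3 makes a sign error when clearing denominators. Multiplying -3/(t(t - 3)) by t(t - 3) gives -3, not +3. The correct result is (t - 3) = t - 3, which is trivially true, not (t - 3) = t + 3. (Step 1 is a valid identity: 1/(t - 3) - 3/(t(t - 3)) = (t - 3)/(t(t - 3)) = 1/t.)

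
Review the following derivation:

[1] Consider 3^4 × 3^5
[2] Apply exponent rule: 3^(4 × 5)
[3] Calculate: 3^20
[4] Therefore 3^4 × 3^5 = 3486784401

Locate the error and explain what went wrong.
Step 2: Apply exponent rule: 3^(4 × 5)

Step 2 incorrectly states that a^b × a^c = a^(b×c). The correct rule is a^b × a^c = a^(b+c). The actual value is 3^4 × 3^5 = 3^9 = 19683, not 3^20 = 3486784401.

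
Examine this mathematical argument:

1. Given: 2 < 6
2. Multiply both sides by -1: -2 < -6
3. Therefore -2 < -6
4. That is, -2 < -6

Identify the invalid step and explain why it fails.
Step 2: Multiply both sides by -1: -2 < -6

Step 2 multiplies both sides by -1 but fails to reverse the inequality sign. When multiplying (or dividing) an inequality by a negative number, the direction must be reversed. Since 2 < 6, we should get -2 > -6, i.e., -2 > -6.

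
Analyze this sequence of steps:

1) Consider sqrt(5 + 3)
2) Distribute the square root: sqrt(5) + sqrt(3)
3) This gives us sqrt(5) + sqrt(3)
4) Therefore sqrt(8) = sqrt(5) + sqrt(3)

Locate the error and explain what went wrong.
Step 2: Distribute the square root: sqrt(5) + sqrt(3)

Step 2 incorrectly 'distributes' the square root over addition. The square root function does not distribute: sqrt(a + b) ≠ sqrt(a) + sqrt(b). In fact, sqrt(5 + 3) = sqrt(8) ≈ 2.8284, while sqrt(5) + sqrt(3) ≈ 3.9681.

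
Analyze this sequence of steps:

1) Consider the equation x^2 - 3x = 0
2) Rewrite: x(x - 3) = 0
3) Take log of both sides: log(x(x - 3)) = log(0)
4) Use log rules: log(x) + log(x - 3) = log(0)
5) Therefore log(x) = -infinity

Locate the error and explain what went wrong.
Step 3: Take log of both sides: log(x(x - 3)) = log(0)

Step 3 takes the logarithm of both sides, resulting in log(0) on the right side. The logarithm is only defined for positive numbers; log(0) is undefined (approaches negative infinity). This operation is invalid.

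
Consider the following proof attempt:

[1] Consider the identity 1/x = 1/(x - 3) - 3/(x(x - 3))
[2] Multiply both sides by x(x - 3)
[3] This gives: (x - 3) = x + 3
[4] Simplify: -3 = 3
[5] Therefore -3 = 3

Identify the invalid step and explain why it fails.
Step 3: This gives: (x - 3) = x + 3

Step 3 makes a sign error when clearing denominators. Multiplying -3/(x(x - 3)) by x(x - 3) gives -3, not +3. The correct result is (x - 3) = x - 3, which is trivially true, not (x - 3) = x + 3. (Step 1 is a valid identity: 1/(x - 3) - 3/(x(x - 3)) = (x - 3)/(x(x - 3)) = 1/x.)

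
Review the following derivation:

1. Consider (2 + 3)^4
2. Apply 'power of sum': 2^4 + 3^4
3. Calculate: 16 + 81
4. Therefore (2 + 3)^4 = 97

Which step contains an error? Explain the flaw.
Step 2: Apply 'power of sum': 2^4 + 3^4

Step 2 incorrectly applies a non-existent rule '(a+b)^n = a^n + b^n'. This is false in general. The correct expansion uses the binomial theorem. The actual value is (2 + 3)^4 = 5^4 = 625, not 97.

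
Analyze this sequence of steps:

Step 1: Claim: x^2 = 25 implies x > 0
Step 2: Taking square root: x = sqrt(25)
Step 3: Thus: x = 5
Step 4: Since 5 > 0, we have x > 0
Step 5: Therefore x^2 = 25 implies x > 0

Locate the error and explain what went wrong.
Step 2: Taking square root: x = sqrt(25)

Step 2 takes the square root and assumes the positive root only. The equation x^2 = 25 actually has two solutions: x = 5 and x = -5. The proof silently assumes x > 0 without justification, then uses this assumption to conclude x > 0, which is circular. The counterexample x = -5 shows the claim is false.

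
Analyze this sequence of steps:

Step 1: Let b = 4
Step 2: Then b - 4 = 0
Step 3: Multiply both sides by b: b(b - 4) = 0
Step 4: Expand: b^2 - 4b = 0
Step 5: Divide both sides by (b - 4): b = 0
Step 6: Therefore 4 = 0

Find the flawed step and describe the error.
Step 5: Divide both sides by (b - 4): b = 0

Step 5 divides both sides by (b - 4). However, since b = 4, we have (b - 4) = 0. Division by zero is undefined, making this step invalid.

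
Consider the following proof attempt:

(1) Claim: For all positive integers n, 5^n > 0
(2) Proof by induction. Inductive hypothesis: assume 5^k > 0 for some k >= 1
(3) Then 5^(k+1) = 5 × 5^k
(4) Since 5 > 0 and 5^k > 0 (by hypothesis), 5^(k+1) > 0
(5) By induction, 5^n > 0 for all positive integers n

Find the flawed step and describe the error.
Step 5: By induction, 5^n > 0 for all positive integers n

Step 5 concludes the proof by induction, but no base case was ever established. A valid induction proof requires: (1) a base case proving 5^1 > 0, and (2) an inductive step showing IF 5^k > 0 THEN 5^(k+1) > 0. Steps 2-4 correctly establish the inductive step, but without the base case the conclusion in step 5 does not follow.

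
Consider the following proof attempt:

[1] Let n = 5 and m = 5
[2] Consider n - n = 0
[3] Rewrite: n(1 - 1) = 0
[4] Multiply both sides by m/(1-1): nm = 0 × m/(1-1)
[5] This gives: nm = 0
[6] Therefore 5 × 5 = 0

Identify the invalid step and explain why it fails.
Step 4: Multiply both sides by m/(1-1): nm = 0 × m/(1-1)

Step 4 multiplies both sides by m/(1-1). However, 1-1 = 0, so this is multiplication by m/0, which is undefined. We cannot multiply by an undefined expression.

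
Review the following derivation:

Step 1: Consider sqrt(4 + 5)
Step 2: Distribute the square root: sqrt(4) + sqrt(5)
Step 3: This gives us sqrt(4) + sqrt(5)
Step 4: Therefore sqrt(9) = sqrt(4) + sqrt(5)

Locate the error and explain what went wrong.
Step 2: Distribute the square root: sqrt(4) + sqrt(5)

Step 2 incorrectly 'distributes' the square root over addition. The square root function does not distribute: sqrt(a + b) ≠ sqrt(a) + sqrt(b). In fact, sqrt(4 + 5) = sqrt(9) ≈ 3.0000, while sqrt(4) + sqrt(5) ≈ 4.2361.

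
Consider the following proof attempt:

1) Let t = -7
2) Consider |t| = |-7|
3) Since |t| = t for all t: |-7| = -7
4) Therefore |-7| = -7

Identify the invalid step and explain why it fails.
Step 3: Since |t| = t for all t: |-7| = -7

Step 3 incorrectly states that |t| = t for all t. The correct definition is |t| = t when t >= 0, and |t| = -t when t < 0. Since -7 < 0, we have |-7| = -(-7) = 7, not -7.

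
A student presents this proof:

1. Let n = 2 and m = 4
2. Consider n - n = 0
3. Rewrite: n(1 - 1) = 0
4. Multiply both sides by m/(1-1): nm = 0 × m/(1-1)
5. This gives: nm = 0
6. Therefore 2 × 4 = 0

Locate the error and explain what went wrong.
Step 4: Multiply both sides by m/(1-1): nm = 0 × m/(1-1)

Step 4 multiplies both sides by m/(1-1). However, 1-1 = 0, so this is multiplication by m/0, which is undefined. We cannot multiply by an undefined expression.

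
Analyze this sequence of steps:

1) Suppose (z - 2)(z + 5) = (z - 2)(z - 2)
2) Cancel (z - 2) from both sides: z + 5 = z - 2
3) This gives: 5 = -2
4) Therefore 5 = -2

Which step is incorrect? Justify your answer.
Step 2: Cancel (z - 2) from both sides: z + 5 = z - 2

Step 2 cancels (z - 2) from both sides. This is only valid if (z - 2) ≠ 0, i.e., z ≠ 2. When z = 2, both sides equal zero regardless of the other factors. The correct approach requires considering z = 2 as a separate case.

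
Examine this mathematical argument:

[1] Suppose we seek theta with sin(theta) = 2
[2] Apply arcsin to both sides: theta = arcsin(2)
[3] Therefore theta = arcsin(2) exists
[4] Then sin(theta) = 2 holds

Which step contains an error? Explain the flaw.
Step 2: Apply arcsin to both sides: theta = arcsin(2)

Step 2 applies arcsin to 2. However, arcsin(x) is only defined for x in [-1, 1] because sin(theta) can only produce values in that range. Since |2| > 1, arcsin(2) is undefined. There is no angle whose sine equals 2.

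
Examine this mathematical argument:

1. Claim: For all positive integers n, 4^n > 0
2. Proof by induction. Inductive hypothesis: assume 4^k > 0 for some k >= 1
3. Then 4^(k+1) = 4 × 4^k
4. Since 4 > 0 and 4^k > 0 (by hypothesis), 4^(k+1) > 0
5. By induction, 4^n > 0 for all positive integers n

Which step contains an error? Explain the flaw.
Step 5: By induction, 4^n > 0 for all positive integers n

Step 5 concludes the proof by induction, but no base case was ever established. A valid induction proof requires: (1) a base case proving 4^1 > 0, and (2) an inductive step showing IF 4^k > 0 THEN 4^(k+1) > 0. Steps 2-4 correctly establish the inductive step, but without the base case the conclusion in step 5 does not follow.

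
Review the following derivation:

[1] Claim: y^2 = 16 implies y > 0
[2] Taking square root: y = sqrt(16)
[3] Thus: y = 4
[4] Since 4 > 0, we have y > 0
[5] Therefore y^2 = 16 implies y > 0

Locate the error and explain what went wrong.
Step 2: Taking square root: y = sqrt(16)

Step 2 takes the square root and assumes the positive root only. The equation y^2 = 16 actually has two solutions: y = 4 and y = -4. The proof silently assumes y > 0 without justification, then uses this assumption to conclude y > 0, which is circular. The counterexample y = -4 shows the claim is false.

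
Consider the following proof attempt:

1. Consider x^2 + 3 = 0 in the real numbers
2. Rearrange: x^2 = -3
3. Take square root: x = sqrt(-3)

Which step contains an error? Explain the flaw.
Step 3: Take square root: x = sqrt(-3)

Step 3 takes the square root of -3, which is negative. In the real number system, the square root of a negative number is undefined. The equation x^2 + 3 = 0 has no real solutions. Square roots of negative numbers only exist in the complex numbers.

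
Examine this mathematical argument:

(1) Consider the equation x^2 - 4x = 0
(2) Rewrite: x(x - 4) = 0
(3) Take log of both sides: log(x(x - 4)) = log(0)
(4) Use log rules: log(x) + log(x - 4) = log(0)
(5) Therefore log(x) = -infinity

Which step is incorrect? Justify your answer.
Step 3: Take log of both sides: log(x(x - 4)) = log(0)

Step 3 takes the logarithm of both sides, resulting in log(0) on the right side. The logarithm is only defined for positive numbers; log(0) is undefined (approaches negative infinity). This operation is invalid.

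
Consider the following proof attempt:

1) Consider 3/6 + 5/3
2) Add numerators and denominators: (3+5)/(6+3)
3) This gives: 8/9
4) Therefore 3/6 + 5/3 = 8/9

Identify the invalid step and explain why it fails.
Step 2: Add numerators and denominators: (3+5)/(6+3)

Step 2 incorrectly adds fractions by separately adding numerators and denominators. This is wrong. The correct method requires a common denominator: 3/6 + 5/3 = (3×3 + 5×6)/(6×3) = 39/18 = 13/6. The method used gives 8/9, which is different.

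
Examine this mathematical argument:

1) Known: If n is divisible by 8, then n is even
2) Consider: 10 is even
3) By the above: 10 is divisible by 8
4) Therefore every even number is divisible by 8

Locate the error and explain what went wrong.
Step 3: By the above: 10 is divisible by 8

Step 3 commits the fallacy of affirming the consequent. The known fact 'divisible by 8 → even' does NOT imply 'even → divisible by 8'. That would be the converse, which is false. For example, 10 is even but 10 ÷ 8 = 1.25, which is not an integer.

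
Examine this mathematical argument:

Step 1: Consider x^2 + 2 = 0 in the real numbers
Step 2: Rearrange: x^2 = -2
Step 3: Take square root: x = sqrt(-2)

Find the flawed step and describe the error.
Step 3: Take square root: x = sqrt(-2)

Step 3 takes the square root of -2, which is negative. In the real number system, the square root of a negative number is undefined. The equation x^2 + 2 = 0 has no real solutions. Square roots of negative numbers only exist in the complex numbers.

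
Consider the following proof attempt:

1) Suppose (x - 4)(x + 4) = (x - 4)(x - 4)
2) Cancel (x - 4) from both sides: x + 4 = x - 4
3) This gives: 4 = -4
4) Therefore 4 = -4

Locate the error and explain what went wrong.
Step 2: Cancel (x - 4) from both sides: x + 4 = x - 4

Step 2 cancels (x - 4) from both sides. This is only valid if (x - 4) ≠ 0, i.e., x ≠ 4. When x = 4, both sides equal zero regardless of the other factors. The correct approach requires considering x = 4 as a separate case.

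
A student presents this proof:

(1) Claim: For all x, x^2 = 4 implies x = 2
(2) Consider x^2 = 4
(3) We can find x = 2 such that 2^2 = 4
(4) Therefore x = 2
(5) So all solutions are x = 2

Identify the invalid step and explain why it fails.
Step 4: Therefore x = 2

Step 4 incorrectly concludes that x = 2 is the only solution. The proof shows that x = 2 is A solution (existence), but does not show it is the ONLY solution (uniqueness). In fact, x = -2 is also a solution since (-2)^2 = 4. Finding one solution doesn't prove there are no others.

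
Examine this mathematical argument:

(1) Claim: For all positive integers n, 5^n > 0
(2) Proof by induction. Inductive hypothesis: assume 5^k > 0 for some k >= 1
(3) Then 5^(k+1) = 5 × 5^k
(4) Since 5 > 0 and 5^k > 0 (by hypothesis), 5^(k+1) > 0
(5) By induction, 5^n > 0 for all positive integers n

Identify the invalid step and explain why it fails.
Step 5: By induction, 5^n > 0 for all positive integers n

Step 5 concludes the proof by induction, but no base case was ever established. A valid induction proof requires: (1) a base case proving 5^1 > 0, and (2) an inductive step showing IF 5^k > 0 THEN 5^(k+1) > 0. Steps 2-4 correctly establish the inductive step, but without the base case the conclusion in step 5 does not follow.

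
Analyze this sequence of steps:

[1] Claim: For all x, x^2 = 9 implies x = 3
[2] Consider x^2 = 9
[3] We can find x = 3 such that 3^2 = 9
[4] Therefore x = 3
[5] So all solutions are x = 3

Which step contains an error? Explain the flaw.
Step 4: Therefore x = 3

Step 4 incorrectly concludes that x = 3 is the only solution. The proof shows that x = 3 is A solution (existence), but does not show it is the ONLY solution (uniqueness). In fact, x = -3 is also a solution since (-3)^2 = 9. Finding one solution doesn't prove there are no others.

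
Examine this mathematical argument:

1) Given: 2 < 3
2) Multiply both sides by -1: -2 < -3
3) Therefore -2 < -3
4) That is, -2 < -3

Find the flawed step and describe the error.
Step 2: Multiply both sides by -1: -2 < -3

Step 2 multiplies both sides by -1 but fails to reverse the inequality sign. When multiplying (or dividing) an inequality by a negative number, the direction must be reversed. Since 2 < 3, we should get -2 > -3, i.e., -2 > -3.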